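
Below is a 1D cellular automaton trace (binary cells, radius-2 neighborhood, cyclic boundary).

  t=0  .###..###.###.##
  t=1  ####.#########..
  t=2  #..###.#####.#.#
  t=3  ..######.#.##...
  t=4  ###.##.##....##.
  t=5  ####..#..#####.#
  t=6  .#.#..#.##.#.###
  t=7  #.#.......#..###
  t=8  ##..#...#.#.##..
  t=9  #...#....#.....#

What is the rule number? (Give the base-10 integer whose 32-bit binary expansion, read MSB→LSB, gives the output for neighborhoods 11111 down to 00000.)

  [31] ##### => #  t=1,i=7
  [30] ####. => .  t=1,i=2
  [29] ###.# => #  t=0,i=8
  [28] ###.. => #  t=0,i=3
  [27] ##.## => #  t=0,i=0
  [26] ##.#. => #  t=2,i=12
  [25] ##..# => .  t=0,i=4
  [24] ##... => #  t=3,i=13
  [23] #.### => #  t=0,i=1
  [22] #.##. => .  t=0,i=14
  [21] #.#.# => .  t=2,i=13
  [20] #.#.. => .  t=6,i=3
  [19] #..## => #  t=0,i=5
  [18] #..#. => .  t=5,i=5
  [17] #...# => .  t=8,i=6
  [16] #.... => #  t=3,i=14
  [15] .#### => .  t=1,i=1
  [14] .###. => #  t=0,i=2
  [13] .##.# => .  t=0,i=15
  [12] .##.. => .  t=2,i=0
  [11] .#.## => .  t=2,i=14
  [10] .#.#. => #  t=6,i=2
  [9] .#..# => .  t=5,i=7
  [8] .#... => .  t=7,i=3
  [7] ..### => #  t=0,i=6
  [6] ..##. => #  t=4,i=13
  [5] ..#.# => .  t=6,i=6
  [4] ..#.. => #  t=5,i=6
  [3] ...## => #  t=3,i=1
  [2] ...#. => .  t=7,i=9
  [1] ....# => #  t=3,i=0
  [0] ..... => .  t=3,i=15
  bits 10111101100010010100010011011010 = 3179889882

3179889882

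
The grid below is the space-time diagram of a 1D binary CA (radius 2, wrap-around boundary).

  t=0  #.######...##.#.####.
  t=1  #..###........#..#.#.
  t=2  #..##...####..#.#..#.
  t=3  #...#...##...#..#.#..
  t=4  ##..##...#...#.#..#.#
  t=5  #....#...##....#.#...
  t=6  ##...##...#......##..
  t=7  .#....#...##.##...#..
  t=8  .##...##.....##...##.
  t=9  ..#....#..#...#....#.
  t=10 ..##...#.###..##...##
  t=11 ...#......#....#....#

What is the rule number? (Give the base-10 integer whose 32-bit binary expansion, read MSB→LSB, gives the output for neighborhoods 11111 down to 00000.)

  nb #####: next=#  (t=0,i=4, bit31=1)
  nb ####.: next=.  (t=0,i=6, bit30=0)
  nb ###.#: next=#  (t=0,i=19, bit29=1)
  nb ###..: next=.  (t=0,i=7, bit28=0)
  nb ##.##: next=.  (t=7,i=12, bit27=0)
  nb ##.#.: next=.  (t=0,i=13, bit26=0)
  nb ##..#: next=.  (t=2,i=12, bit25=0)
  nb ##...: next=.  (t=0,i=8, bit24=0)
  nb #.###: next=.  (t=0,i=2, bit23=0)
  nb #.##.: next=#  (t=7,i=13, bit22=1)
  nb #.#.#: next=#  (t=0,i=0, bit21=1)
  nb #.#..: next=#  (t=1,i=0, bit20=1)
  nb #..##: next=.  (t=1,i=2, bit19=0)
  nb #..#.: next=#  (t=1,i=16, bit18=1)
  nb #...#: next=.  (t=0,i=9, bit17=0)
  nb #....: next=.  (t=1,i=7, bit16=0)
  nb .####: next=#  (t=0,i=3, bit15=1)
  nb .###.: next=#  (t=1,i=4, bit14=1)
  nb .##.#: next=.  (t=0,i=12, bit13=0)
  nb .##..: next=#  (t=2,i=4, bit12=1)
  nb .#.##: next=.  (t=0,i=1, bit11=0)
  nb .#.#.: next=.  (t=1,i=18, bit10=0)
  nb .#..#: next=.  (t=1,i=1, bit9=0)
  nb .#...: next=#  (t=3,i=1, bit8=1)
  nb ..###: next=#  (t=1,i=3, bit7=1)
  nb ..##.: next=.  (t=0,i=11, bit6=0)
  nb ..#.#: next=.  (t=1,i=17, bit5=0)
  nb ..#..: next=#  (t=1,i=14, bit4=1)
  nb ...##: next=.  (t=0,i=10, bit3=0)
  nb ...#.: next=.  (t=1,i=13, bit2=0)
  nb ....#: next=.  (t=1,i=12, bit1=0)
  nb .....: next=#  (t=1,i=8, bit0=1)
  bits 10100000011101001101000110010001 = 2692010385

2692010385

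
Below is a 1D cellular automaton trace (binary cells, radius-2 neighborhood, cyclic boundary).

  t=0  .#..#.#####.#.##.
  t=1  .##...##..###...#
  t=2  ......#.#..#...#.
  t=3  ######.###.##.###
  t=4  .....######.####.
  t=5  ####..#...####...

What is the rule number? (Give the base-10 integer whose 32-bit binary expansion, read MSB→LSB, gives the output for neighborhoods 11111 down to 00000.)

  #####|.  b31=0 t=0,i=8
  ####.|.  b30=0 t=0,i=9
  ###.#|#  b29=1 t=0,i=10
  ###..|.  b28=0 t=1,i=12
  ##.##|#  b27=1 t=3,i=6
  ##.#.|#  b26=1 t=0,i=11
  ##..#|#  b25=1 t=0,i=16
  ##...|.  b24=0 t=1,i=3
  #.###|#  b23=1 t=0,i=6
  #.##.|.  b22=0 t=0,i=14
  #.#.#|#  b21=1 t=0,i=12
  #.#..|#  b20=1 t=2,i=8
  #..##|.  b19=0 t=1,i=9
  #..#.|.  b18=0 t=0,i=0
  #...#|.  b17=0 t=1,i=4
  #....|#  b16=1 t=2,i=0
  .####|#  b15=1 t=0,i=7
  .###.|#  b14=1 t=1,i=11
  .##.#|#  b13=1 t=3,i=12
  .##..|.  b12=0 t=0,i=15
  .#.##|.  b11=0 t=0,i=5
  .#.#.|#  b10=1 t=2,i=7
  .#..#|#  b9=1 t=0,i=2
  .#...|#  b8=1 t=2,i=12
  ..###|.  b7=0 t=1,i=10
  ..##.|#  b6=1 t=1,i=6
  ..#.#|.  b5=0 t=0,i=4
  ..#..|#  b4=1 t=0,i=1
  ...##|.  b3=0 t=1,i=5
  ...#.|#  b2=1 t=1,i=15
  ....#|#  b1=1 t=2,i=4
  .....|#  b0=1 t=2,i=1
  bits 00101110101100011110011101010111 = 783411031

783411031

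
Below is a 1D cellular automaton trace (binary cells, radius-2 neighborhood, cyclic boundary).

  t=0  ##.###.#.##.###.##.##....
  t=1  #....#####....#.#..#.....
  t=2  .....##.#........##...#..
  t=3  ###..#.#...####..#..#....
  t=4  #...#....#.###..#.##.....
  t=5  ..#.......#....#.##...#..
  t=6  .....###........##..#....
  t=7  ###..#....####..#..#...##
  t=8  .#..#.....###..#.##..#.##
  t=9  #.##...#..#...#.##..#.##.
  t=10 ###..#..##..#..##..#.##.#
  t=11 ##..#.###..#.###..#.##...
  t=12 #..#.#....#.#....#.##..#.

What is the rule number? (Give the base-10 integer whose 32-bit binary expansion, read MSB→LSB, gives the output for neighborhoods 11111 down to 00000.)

  nb #####: next=.  (t=1,i=7, bit31=0)
  nb ####.: next=#  (t=1,i=8, bit30=1)
  nb ###.#: next=#  (t=0,i=5, bit29=1)
  nb ###..: next=.  (t=1,i=9, bit28=0)
  nb ##.##: next=.  (t=0,i=2, bit27=0)
  nb ##.#.: next=#  (t=0,i=6, bit26=1)
  nb ##..#: next=.  (t=3,i=3, bit25=0)
  nb ##...: next=.  (t=0,i=21, bit24=0)
  nb #.###: next=.  (t=0,i=3, bit23=0)
  nb #.##.: next=#  (t=0,i=9, bit22=1)
  nb #.#.#: next=#  (t=0,i=7, bit21=1)
  nb #.#..: next=.  (t=1,i=16, bit20=0)
  nb #..##: next=#  (t=10,i=7, bit19=1)
  nb #..#.: next=#  (t=1,i=18, bit18=1)
  nb #...#: next=#  (t=2,i=20, bit17=1)
  nb #....: next=.  (t=0,i=22, bit16=0)
  nb .####: next=#  (t=1,i=6, bit15=1)
  nb .###.: next=.  (t=0,i=4, bit14=0)
  nb .##.#: next=.  (t=0,i=1, bit13=0)
  nb .##..: next=.  (t=0,i=20, bit12=0)
  nb .#.##: next=#  (t=0,i=8, bit11=1)
  nb .#.#.: next=.  (t=1,i=15, bit10=0)
  nb .#..#: next=#  (t=1,i=17, bit9=1)
  nb .#...: next=.  (t=1,i=1, bit8=0)
  nb ..###: next=#  (t=1,i=5, bit7=1)
  nb ..##.: next=#  (t=0,i=0, bit6=1)
  nb ..#.#: next=.  (t=1,i=14, bit5=0)
  nb ..#..: next=.  (t=1,i=0, bit4=0)
  nb ...##: next=.  (t=0,i=24, bit3=0)
  nb ...#.: next=.  (t=1,i=13, bit2=0)
  nb ....#: next=.  (t=0,i=23, bit1=0)
  nb .....: next=#  (t=1,i=22, bit0=1)
  bits 01100100011011101000101011000001 = 1684966081

1684966081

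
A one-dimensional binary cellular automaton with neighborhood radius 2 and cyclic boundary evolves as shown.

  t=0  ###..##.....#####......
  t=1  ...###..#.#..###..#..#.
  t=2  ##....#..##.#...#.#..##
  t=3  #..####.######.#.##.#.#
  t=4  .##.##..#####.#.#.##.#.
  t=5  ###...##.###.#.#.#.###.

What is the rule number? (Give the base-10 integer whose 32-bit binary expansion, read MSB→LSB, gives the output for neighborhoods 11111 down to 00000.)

3331960150

  nb #####: next=#  (t=0,i=14, bit31=1)
  nb ####.: next=#  (t=0,i=15, bit30=1)
  nb ###.#: next=.  (t=3,i=6, bit29=0)
  nb ###..: next=.  (t=0,i=2, bit28=0)
  nb ##.##: next=.  (t=3,i=7, bit27=0)
  nb ##.#.: next=#  (t=2,i=11, bit26=1)
  nb ##..#: next=#  (t=0,i=3, bit25=1)
  nb ##...: next=.  (t=0,i=7, bit24=0)
  nb #.###: next=#  (t=3,i=8, bit23=1)
  nb #.##.: next=.  (t=3,i=17, bit22=0)
  nb #.#.#: next=.  (t=3,i=15, bit21=0)
  nb #.#..: next=#  (t=1,i=10, bit20=1)
  nb #..##: next=#  (t=0,i=4, bit19=1)
  nb #..#.: next=.  (t=1,i=7, bit18=0)
  nb #...#: next=.  (t=2,i=14, bit17=0)
  nb #....: next=#  (t=0,i=8, bit16=1)
  nb .####: next=#  (t=0,i=13, bit15=1)
  nb .###.: next=.  (t=0,i=1, bit14=0)
  nb .##.#: next=#  (t=2,i=10, bit13=1)
  nb .##..: next=.  (t=0,i=6, bit12=0)
  nb .#.##: next=#  (t=3,i=16, bit11=1)
  nb .#.#.: next=#  (t=1,i=9, bit10=1)
  nb .#..#: next=.  (t=1,i=11, bit9=0)
  nb .#...: next=#  (t=1,i=22, bit8=1)
  nb ..###: next=.  (t=0,i=0, bit7=0)
  nb ..##.: next=#  (t=0,i=5, bit6=1)
  nb ..#.#: next=.  (t=1,i=8, bit5=0)
  nb ..#..: next=#  (t=1,i=18, bit4=1)
  nb ...##: next=.  (t=0,i=11, bit3=0)
  nb ...#.: next=#  (t=2,i=5, bit2=1)
  nb ....#: next=#  (t=0,i=10, bit1=1)
  nb .....: next=.  (t=0,i=9, bit0=0)
  bits 11000110100110011010110101010110 = 3331960150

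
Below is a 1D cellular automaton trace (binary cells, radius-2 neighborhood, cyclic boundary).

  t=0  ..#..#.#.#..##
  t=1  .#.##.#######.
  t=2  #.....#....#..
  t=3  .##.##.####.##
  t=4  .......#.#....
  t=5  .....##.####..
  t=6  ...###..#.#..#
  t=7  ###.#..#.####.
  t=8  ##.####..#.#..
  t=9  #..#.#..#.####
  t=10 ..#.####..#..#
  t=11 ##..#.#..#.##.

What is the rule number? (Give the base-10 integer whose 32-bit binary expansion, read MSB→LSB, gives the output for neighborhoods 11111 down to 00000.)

  #####|.  b31=0 t=1,i=8
  ####.|#  b30=1 t=1,i=11
  ###.#|.  b29=0 t=3,i=10
  ###..|.  b28=0 t=1,i=12
  ##.##|.  b27=0 t=1,i=5
  ##.#.|#  b26=1 t=7,i=3
  ##..#|.  b25=0 t=0,i=0
  ##...|.  b24=0 t=5,i=12
  #.###|#  b23=1 t=1,i=6
  #.##.|.  b22=0 t=1,i=3
  #.#.#|#  b21=1 t=0,i=7
  #.#..|#  b20=1 t=0,i=9
  #..##|#  b19=1 t=0,i=11
  #..#.|#  b18=1 t=0,i=1
  #...#|#  b17=1 t=6,i=1
  #....|#  b16=1 t=2,i=2
  .####|.  b15=0 t=1,i=7
  .###.|#  b14=1 t=6,i=4
  .##.#|.  b13=0 t=1,i=4
  .##..|.  b12=0 t=0,i=13
  .#.##|.  b11=0 t=1,i=2
  .#.#.|#  b10=1 t=0,i=6
  .#..#|#  b9=1 t=0,i=3
  .#...|#  b8=1 t=2,i=1
  ..###|.  b7=0 t=6,i=3
  ..##.|#  b6=1 t=0,i=12
  ..#.#|.  b5=0 t=0,i=5
  ..#..|.  b4=0 t=0,i=2
  ...##|#  b3=1 t=5,i=4
  ...#.|#  b2=1 t=2,i=5
  ....#|#  b1=1 t=2,i=4
  .....|.  b0=0 t=2,i=3
  bits 01000100101111110100011101001110 = 1153386318

1153386318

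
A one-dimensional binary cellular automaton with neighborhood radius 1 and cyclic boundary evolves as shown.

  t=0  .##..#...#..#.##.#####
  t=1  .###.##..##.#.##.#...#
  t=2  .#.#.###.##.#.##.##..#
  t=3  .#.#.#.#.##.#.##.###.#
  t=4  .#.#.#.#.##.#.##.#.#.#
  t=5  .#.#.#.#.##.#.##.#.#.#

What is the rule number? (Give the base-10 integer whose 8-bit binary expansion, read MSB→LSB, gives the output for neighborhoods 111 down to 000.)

92

  [7] ### => .  t=0,i=18
  [6] ##. => #  t=0,i=2
  [5] #.# => .  t=0,i=0
  [4] #.. => #  t=0,i=3
  [3] .## => #  t=0,i=1
  [2] .#. => #  t=0,i=5
  [1] ..# => .  t=0,i=4
  [0] ... => .  t=0,i=7
  bits 01011100 = 92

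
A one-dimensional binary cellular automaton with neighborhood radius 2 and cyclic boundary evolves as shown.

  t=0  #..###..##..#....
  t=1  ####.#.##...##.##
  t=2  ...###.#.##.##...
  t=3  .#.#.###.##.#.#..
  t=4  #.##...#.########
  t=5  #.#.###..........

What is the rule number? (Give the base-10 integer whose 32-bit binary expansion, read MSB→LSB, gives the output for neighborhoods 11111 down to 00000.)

897198038

  [31] ##### => .  t=1,i=0
  [30] ####. => .  t=1,i=2
  [29] ###.# => #  t=1,i=3
  [28] ###.. => #  t=0,i=5
  [27] ##.## => .  t=1,i=14
  [26] ##.#. => #  t=1,i=4
  [25] ##..# => .  t=0,i=6
  [24] ##... => #  t=1,i=9
  [23] #.### => .  t=1,i=15
  [22] #.##. => #  t=1,i=7
  [21] #.#.# => #  t=1,i=5
  [20] #.#.. => #  t=3,i=14
  [19] #..## => #  t=0,i=2
  [18] #..#. => .  t=0,i=11
  [17] #...# => #  t=1,i=10
  [16] #.... => .  t=0,i=14
  [15] .#### => .  t=1,i=16
  [14] .###. => .  t=0,i=4
  [13] .##.# => #  t=1,i=13
  [12] .##.. => .  t=0,i=9
  [11] .#.## => .  t=1,i=6
  [10] .#.#. => #  t=3,i=2
  [9] .#..# => #  t=0,i=1
  [8] .#... => #  t=0,i=13
  [7] ..### => #  t=0,i=3
  [6] ..##. => #  t=0,i=8
  [5] ..#.# => .  t=3,i=1
  [4] ..#.. => #  t=0,i=0
  [3] ...## => .  t=1,i=11
  [2] ...#. => #  t=0,i=16
  [1] ....# => #  t=0,i=15
  [0] ..... => .  t=2,i=0
  bits 00110101011110100010011111010110 = 897198038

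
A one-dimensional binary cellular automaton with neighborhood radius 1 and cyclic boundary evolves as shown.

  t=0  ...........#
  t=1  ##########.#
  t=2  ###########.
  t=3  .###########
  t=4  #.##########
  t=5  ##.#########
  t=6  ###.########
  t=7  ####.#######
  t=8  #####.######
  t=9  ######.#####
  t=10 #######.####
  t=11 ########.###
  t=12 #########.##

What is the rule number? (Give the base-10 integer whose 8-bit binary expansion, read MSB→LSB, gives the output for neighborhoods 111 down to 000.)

245

  nb ###: next=#  (t=1,i=0, bit7=1)
  nb ##.: next=#  (t=1,i=9, bit6=1)
  nb #.#: next=#  (t=1,i=10, bit5=1)
  nb #..: next=#  (t=0,i=0, bit4=1)
  nb .##: next=.  (t=1,i=11, bit3=0)
  nb .#.: next=#  (t=0,i=11, bit2=1)
  nb ..#: next=.  (t=0,i=10, bit1=0)
  nb ...: next=#  (t=0,i=1, bit0=1)
  bits 11110101 = 245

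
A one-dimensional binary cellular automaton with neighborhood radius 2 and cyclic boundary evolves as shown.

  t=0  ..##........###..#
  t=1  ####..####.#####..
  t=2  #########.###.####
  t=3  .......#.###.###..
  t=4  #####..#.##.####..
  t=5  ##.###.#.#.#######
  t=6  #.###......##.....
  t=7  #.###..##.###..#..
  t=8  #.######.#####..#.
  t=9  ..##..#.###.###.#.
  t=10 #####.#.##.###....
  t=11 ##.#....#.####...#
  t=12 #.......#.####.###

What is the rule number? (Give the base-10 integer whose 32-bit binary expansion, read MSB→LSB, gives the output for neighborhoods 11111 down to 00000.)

  #####|.  b31=0 t=1,i=13
  ####.|#  b30=1 t=1,i=2
  ###.#|.  b29=0 t=1,i=9
  ###..|#  b28=1 t=0,i=14
  ##.##|#  b27=1 t=1,i=10
  ##.#.|.  b26=0 t=5,i=6
  ##..#|#  b25=1 t=0,i=15
  ##...|.  b24=0 t=0,i=4
  #.###|#  b23=1 t=1,i=11
  #.##.|#  b22=1 t=4,i=9
  #.#.#|.  b21=0 t=5,i=7
  #.#..|.  b20=0 t=9,i=16
  #..##|#  b19=1 t=0,i=1
  #..#.|.  b18=0 t=0,i=16
  #...#|#  b17=1 t=9,i=0
  #....|.  b16=0 t=0,i=5
  .####|#  b15=1 t=1,i=1
  .###.|#  b14=1 t=0,i=13
  .##.#|.  b13=0 t=4,i=10
  .##..|#  b12=1 t=0,i=3
  .#.##|.  b11=0 t=3,i=8
  .#.#.|.  b10=0 t=5,i=8
  .#..#|#  b9=1 t=0,i=0
  .#...|.  b8=0 t=9,i=17
  ..###|#  b7=1 t=0,i=12
  ..##.|#  b6=1 t=0,i=2
  ..#.#|#  b5=1 t=3,i=7
  ..#..|.  b4=0 t=0,i=17
  ...##|#  b3=1 t=0,i=11
  ...#.|.  b2=0 t=3,i=6
  ....#|.  b1=0 t=0,i=10
  .....|#  b0=1 t=0,i=6
  bits 01011010110010101101001011101001 = 1523241705

1523241705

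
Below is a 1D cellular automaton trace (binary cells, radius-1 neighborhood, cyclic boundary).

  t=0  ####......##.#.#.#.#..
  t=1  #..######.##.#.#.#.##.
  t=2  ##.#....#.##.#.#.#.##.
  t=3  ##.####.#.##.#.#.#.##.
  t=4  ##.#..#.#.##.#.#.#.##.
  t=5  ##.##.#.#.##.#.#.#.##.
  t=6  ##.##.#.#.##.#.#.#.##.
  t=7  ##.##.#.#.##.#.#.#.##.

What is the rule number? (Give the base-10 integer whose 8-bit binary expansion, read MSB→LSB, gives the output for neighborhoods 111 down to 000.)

93

  ###|.  b7=0 t=0,i=1
  ##.|#  b6=1 t=0,i=3
  #.#|.  b5=0 t=0,i=12
  #..|#  b4=1 t=0,i=4
  .##|#  b3=1 t=0,i=0
  .#.|#  b2=1 t=0,i=13
  ..#|.  b1=0 t=0,i=9
  ...|#  b0=1 t=0,i=5
  bits 01011101 = 93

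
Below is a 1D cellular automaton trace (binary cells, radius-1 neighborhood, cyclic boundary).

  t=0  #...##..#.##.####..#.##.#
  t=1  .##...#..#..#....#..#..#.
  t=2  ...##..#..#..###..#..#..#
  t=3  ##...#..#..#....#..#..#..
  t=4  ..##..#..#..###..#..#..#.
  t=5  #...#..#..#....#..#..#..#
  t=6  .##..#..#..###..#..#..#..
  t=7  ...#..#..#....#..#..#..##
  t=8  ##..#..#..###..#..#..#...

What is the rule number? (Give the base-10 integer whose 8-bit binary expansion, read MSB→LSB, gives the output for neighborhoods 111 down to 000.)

  [7] ### => .  t=0,i=14
  [6] ##. => .  t=0,i=0
  [5] #.# => #  t=0,i=9
  [4] #.. => #  t=0,i=1
  [3] .## => .  t=0,i=4
  [2] .#. => .  t=0,i=8
  [1] ..# => .  t=0,i=3
  [0] ... => #  t=0,i=2
  bits 00110001 = 49

49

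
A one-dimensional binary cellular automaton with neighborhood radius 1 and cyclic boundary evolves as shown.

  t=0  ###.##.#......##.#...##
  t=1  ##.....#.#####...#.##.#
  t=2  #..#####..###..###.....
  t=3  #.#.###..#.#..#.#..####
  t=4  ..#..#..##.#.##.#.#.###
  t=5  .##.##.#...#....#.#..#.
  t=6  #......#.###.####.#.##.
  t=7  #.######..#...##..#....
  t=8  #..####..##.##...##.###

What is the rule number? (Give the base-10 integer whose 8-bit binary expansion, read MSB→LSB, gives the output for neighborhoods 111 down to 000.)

  nb ###: next=#  (t=0,i=0, bit7=1)
  nb ##.: next=.  (t=0,i=2, bit6=0)
  nb #.#: next=.  (t=0,i=3, bit5=0)
  nb #..: next=.  (t=0,i=8, bit4=0)
  nb .##: next=.  (t=0,i=4, bit3=0)
  nb .#.: next=#  (t=0,i=7, bit2=1)
  nb ..#: next=#  (t=0,i=13, bit1=1)
  nb ...: next=#  (t=0,i=9, bit0=1)
  bits 10000111 = 135

135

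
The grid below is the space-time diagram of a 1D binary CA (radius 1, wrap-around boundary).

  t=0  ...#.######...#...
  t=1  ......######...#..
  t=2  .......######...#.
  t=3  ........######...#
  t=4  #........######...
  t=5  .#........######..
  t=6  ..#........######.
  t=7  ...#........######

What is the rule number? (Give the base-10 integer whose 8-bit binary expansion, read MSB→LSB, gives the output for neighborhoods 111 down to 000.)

  ### -> #   bit 7 = 1  t=0,i=6
  ##. -> #   bit 6 = 1  t=0,i=10
  #.# -> .   bit 5 = 0  t=0,i=4
  #.. -> #   bit 4 = 1  t=0,i=11
  .## -> .   bit 3 = 0  t=0,i=5
  .#. -> .   bit 2 = 0  t=0,i=3
  ..# -> .   bit 1 = 0  t=0,i=2
  ... -> .   bit 0 = 0  t=0,i=0
  bits 11010000 = 208

208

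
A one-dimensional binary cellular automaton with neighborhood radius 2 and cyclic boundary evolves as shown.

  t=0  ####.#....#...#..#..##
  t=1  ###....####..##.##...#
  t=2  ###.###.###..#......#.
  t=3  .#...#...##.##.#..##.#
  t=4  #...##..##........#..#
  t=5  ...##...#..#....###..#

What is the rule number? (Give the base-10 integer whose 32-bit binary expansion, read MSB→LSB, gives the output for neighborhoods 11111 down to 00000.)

  ##### -> #   bit 31 = 1  t=0,i=0
  ####. -> #   bit 30 = 1  t=0,i=2
  ###.# -> .   bit 29 = 0  t=0,i=3
  ###.. -> #   bit 28 = 1  t=1,i=2
  ##.## -> .   bit 27 = 0  t=1,i=15
  ##.#. -> .   bit 26 = 0  t=0,i=4
  ##..# -> .   bit 25 = 0  t=1,i=11
  ##... -> .   bit 24 = 0  t=1,i=3
  #.### -> .   bit 23 = 0  t=2,i=0
  #.##. -> .   bit 22 = 0  t=1,i=16
  #.#.# -> #   bit 21 = 1  t=3,i=21
  #.#.. -> .   bit 20 = 0  t=0,i=5
  #..## -> .   bit 19 = 0  t=0,i=19
  #..#. -> #   bit 18 = 1  t=0,i=16
  #...# -> .   bit 17 = 0  t=0,i=12
  #.... -> #   bit 16 = 1  t=0,i=7
  .#### -> #   bit 15 = 1  t=0,i=21
  .###. -> #   bit 14 = 1  t=2,i=1
  .##.# -> .   bit 13 = 0  t=1,i=14
  .##.. -> .   bit 12 = 0  t=1,i=17
  .#.## -> #   bit 11 = 1  t=2,i=21
  .#.#. -> #   bit 10 = 1  t=3,i=0
  .#..# -> .   bit 9 = 0  t=0,i=15
  .#... -> .   bit 8 = 0  t=0,i=6
  ..### -> .   bit 7 = 0  t=0,i=20
  ..##. -> #   bit 6 = 1  t=1,i=13
  ..#.# -> .   bit 5 = 0  t=2,i=20
  ..#.. -> #   bit 4 = 1  t=0,i=10
  ...## -> #   bit 3 = 1  t=1,i=6
  ...#. -> #   bit 2 = 1  t=0,i=9
  ....# -> #   bit 1 = 1  t=0,i=8
  ..... -> .   bit 0 = 0  t=2,i=16
  bits 11010000001001011100110001011110 = 3492138078

3492138078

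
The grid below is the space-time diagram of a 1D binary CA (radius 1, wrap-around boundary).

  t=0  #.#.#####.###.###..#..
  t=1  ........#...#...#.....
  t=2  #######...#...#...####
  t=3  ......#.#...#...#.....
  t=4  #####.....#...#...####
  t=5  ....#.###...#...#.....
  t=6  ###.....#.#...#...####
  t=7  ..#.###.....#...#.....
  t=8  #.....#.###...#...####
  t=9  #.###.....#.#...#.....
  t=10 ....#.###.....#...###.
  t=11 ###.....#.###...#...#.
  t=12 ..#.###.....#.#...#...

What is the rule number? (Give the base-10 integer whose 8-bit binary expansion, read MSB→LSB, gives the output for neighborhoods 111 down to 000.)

65

  ###|.  b7=0 t=0,i=5
  ##.|#  b6=1 t=0,i=8
  #.#|.  b5=0 t=0,i=1
  #..|.  b4=0 t=0,i=17
  .##|.  b3=0 t=0,i=4
  .#.|.  b2=0 t=0,i=0
  ..#|.  b1=0 t=0,i=18
  ...|#  b0=1 t=1,i=0
  bits 01000001 = 65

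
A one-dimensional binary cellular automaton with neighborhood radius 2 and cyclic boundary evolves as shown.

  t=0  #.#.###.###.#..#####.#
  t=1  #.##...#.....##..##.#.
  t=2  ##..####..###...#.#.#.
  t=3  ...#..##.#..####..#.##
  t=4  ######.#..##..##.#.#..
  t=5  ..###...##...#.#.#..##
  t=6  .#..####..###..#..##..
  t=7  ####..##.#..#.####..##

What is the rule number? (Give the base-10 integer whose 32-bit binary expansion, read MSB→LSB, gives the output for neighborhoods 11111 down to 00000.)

3643681311

  ##### -> #   bit 31 = 1  t=0,i=17
  ####. -> #   bit 30 = 1  t=0,i=18
  ###.# -> .   bit 29 = 0  t=0,i=6
  ###.. -> #   bit 28 = 1  t=2,i=7
  ##.## -> #   bit 27 = 1  t=0,i=7
  ##.#. -> .   bit 26 = 0  t=0,i=1
  ##..# -> .   bit 25 = 0  t=1,i=15
  ##... -> #   bit 24 = 1  t=1,i=4
  #.### -> .   bit 23 = 0  t=0,i=4
  #.##. -> .   bit 22 = 0  t=0,i=21
  #.#.# -> #   bit 21 = 1  t=0,i=2
  #.#.. -> .   bit 20 = 0  t=0,i=12
  #..## -> #   bit 19 = 1  t=0,i=14
  #..#. -> #   bit 18 = 1  t=3,i=17
  #...# -> #   bit 17 = 1  t=1,i=5
  #.... -> .   bit 16 = 0  t=1,i=9
  .#### -> .   bit 15 = 0  t=0,i=16
  .###. -> .   bit 14 = 0  t=0,i=5
  .##.# -> #   bit 13 = 1  t=0,i=0
  .##.. -> .   bit 12 = 0  t=1,i=3
  .#.## -> #   bit 11 = 1  t=0,i=3
  .#.#. -> .   bit 10 = 0  t=1,i=21
  .#..# -> #   bit 9 = 1  t=0,i=13
  .#... -> .   bit 8 = 0  t=1,i=8
  ..### -> .   bit 7 = 0  t=0,i=15
  ..##. -> .   bit 6 = 0  t=1,i=13
  ..#.# -> .   bit 5 = 0  t=2,i=16
  ..#.. -> #   bit 4 = 1  t=1,i=7
  ...## -> #   bit 3 = 1  t=1,i=12
  ...#. -> #   bit 2 = 1  t=1,i=6
  ....# -> #   bit 1 = 1  t=1,i=11
  ..... -> #   bit 0 = 1  t=1,i=10
  bits 11011001001011100010101000011111 = 3643681311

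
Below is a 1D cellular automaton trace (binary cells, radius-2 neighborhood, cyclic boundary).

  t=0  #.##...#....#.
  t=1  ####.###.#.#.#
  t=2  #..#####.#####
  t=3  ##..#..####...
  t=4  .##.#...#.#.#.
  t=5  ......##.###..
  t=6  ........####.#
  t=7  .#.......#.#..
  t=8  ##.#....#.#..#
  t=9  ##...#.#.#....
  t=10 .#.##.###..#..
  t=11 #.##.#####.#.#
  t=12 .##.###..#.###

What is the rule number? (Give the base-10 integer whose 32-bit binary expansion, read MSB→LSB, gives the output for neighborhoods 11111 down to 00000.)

988011540

  [31] ##### => .  t=1,i=1
  [30] ####. => .  t=1,i=2
  [29] ###.# => #  t=1,i=3
  [28] ###.. => #  t=2,i=0
  [27] ##.## => #  t=1,i=4
  [26] ##.#. => .  t=1,i=8
  [25] ##..# => #  t=2,i=1
  [24] ##... => .  t=0,i=4
  [23] #.### => #  t=1,i=5
  [22] #.##. => #  t=0,i=2
  [21] #.#.# => #  t=0,i=0
  [20] #.#.. => .  t=4,i=4
  [19] #..## => .  t=2,i=2
  [18] #..#. => .  t=3,i=3
  [17] #...# => #  t=0,i=5
  [16] #.... => #  t=0,i=9
  [15] .#### => #  t=1,i=0
  [14] .###. => #  t=1,i=6
  [13] .##.# => .  t=4,i=2
  [12] .##.. => #  t=0,i=3
  [11] .#.## => #  t=0,i=1
  [10] .#.#. => #  t=0,i=13
  [9] .#..# => .  t=3,i=5
  [8] .#... => .  t=0,i=8
  [7] ..### => .  t=2,i=3
  [6] ..##. => .  t=3,i=0
  [5] ..#.# => .  t=0,i=12
  [4] ..#.. => #  t=0,i=7
  [3] ...## => .  t=3,i=13
  [2] ...#. => #  t=0,i=6
  [1] ....# => .  t=0,i=10
  [0] ..... => .  t=5,i=0
  bits 00111010111000111101110000010100 = 988011540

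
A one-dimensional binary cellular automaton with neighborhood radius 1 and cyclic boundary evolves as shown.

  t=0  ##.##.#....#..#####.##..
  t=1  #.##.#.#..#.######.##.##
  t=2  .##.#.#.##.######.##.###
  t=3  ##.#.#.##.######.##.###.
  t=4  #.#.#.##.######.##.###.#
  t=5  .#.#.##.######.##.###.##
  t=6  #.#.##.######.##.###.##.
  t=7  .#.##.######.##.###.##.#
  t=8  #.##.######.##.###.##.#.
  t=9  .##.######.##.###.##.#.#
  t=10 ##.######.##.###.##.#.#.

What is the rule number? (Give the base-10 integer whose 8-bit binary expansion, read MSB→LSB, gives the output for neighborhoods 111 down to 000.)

  ###|#  b7=1 t=0,i=15
  ##.|.  b6=0 t=0,i=1
  #.#|#  b5=1 t=0,i=2
  #..|#  b4=1 t=0,i=7
  .##|#  b3=1 t=0,i=0
  .#.|.  b2=0 t=0,i=6
  ..#|#  b1=1 t=0,i=10
  ...|.  b0=0 t=0,i=8
  bits 10111010 = 186

186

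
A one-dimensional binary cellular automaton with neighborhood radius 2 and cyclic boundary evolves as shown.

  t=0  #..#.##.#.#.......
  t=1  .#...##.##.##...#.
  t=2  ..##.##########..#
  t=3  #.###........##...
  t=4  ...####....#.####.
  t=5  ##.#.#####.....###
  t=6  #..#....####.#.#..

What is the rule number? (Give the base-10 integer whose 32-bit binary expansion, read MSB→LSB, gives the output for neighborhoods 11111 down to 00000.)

1499690946

  #####|.  b31=0 t=2,i=7
  ####.|#  b30=1 t=2,i=13
  ###.#|.  b29=0 t=5,i=1
  ###..|#  b28=1 t=2,i=14
  ##.##|#  b27=1 t=1,i=7
  ##.#.|.  b26=0 t=0,i=7
  ##..#|.  b25=0 t=2,i=15
  ##...|#  b24=1 t=1,i=13
  #.###|.  b23=0 t=2,i=5
  #.##.|#  b22=1 t=0,i=5
  #.#.#|#  b21=1 t=0,i=8
  #.#..|.  b20=0 t=0,i=10
  #..##|.  b19=0 t=2,i=1
  #..#.|.  b18=0 t=0,i=2
  #...#|#  b17=1 t=1,i=3
  #....|#  b16=1 t=0,i=12
  .####|.  b15=0 t=2,i=6
  .###.|#  b14=1 t=3,i=3
  .##.#|#  b13=1 t=0,i=6
  .##..|#  b12=1 t=1,i=12
  .#.##|.  b11=0 t=0,i=4
  .#.#.|#  b10=1 t=0,i=9
  .#..#|#  b9=1 t=0,i=1
  .#...|#  b8=1 t=0,i=11
  ..###|#  b7=1 t=4,i=3
  ..##.|#  b6=1 t=1,i=5
  ..#.#|.  b5=0 t=0,i=3
  ..#..|.  b4=0 t=0,i=0
  ...##|.  b3=0 t=1,i=4
  ...#.|.  b2=0 t=0,i=17
  ....#|#  b1=1 t=0,i=16
  .....|.  b0=0 t=0,i=13
  bits 01011001011000110111011111000010 = 1499690946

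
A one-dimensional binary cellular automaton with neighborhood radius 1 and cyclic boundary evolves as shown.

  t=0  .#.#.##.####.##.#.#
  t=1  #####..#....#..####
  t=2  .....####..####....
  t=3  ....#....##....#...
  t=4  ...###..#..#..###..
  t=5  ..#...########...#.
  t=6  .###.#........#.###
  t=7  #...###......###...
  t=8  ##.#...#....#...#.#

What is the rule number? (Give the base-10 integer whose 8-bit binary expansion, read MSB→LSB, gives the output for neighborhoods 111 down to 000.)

54

  nb ###: next=.  (t=0,i=9, bit7=0)
  nb ##.: next=.  (t=0,i=6, bit6=0)
  nb #.#: next=#  (t=0,i=0, bit5=1)
  nb #..: next=#  (t=1,i=5, bit4=1)
  nb .##: next=.  (t=0,i=5, bit3=0)
  nb .#.: next=#  (t=0,i=1, bit2=1)
  nb ..#: next=#  (t=1,i=6, bit1=1)
  nb ...: next=.  (t=1,i=9, bit0=0)
  bits 00110110 = 54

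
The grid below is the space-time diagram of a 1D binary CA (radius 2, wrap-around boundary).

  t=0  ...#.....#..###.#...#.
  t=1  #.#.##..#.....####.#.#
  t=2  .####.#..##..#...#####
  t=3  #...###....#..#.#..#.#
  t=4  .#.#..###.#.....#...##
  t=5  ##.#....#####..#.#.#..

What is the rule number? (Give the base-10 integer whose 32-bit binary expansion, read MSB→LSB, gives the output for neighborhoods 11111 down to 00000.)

  #####|#  b31=1 t=2,i=19
  ####.|.  b30=0 t=1,i=16
  ###.#|#  b29=1 t=0,i=14
  ###..|#  b28=1 t=3,i=6
  ##.##|#  b27=1 t=2,i=0
  ##.#.|#  b26=1 t=0,i=15
  ##..#|#  b25=1 t=1,i=6
  ##...|#  b24=1 t=3,i=1
  #.###|.  b23=0 t=2,i=1
  #.##.|#  b22=1 t=1,i=4
  #.#.#|#  b21=1 t=1,i=2
  #.#..|#  b20=1 t=0,i=16
  #..##|.  b19=0 t=0,i=11
  #..#.|.  b18=0 t=1,i=7
  #...#|.  b17=0 t=0,i=18
  #....|#  b16=1 t=0,i=0
  .####|.  b15=0 t=1,i=15
  .###.|.  b14=0 t=0,i=13
  .##.#|.  b13=0 t=1,i=0
  .##..|.  b12=0 t=1,i=5
  .#.##|#  b11=1 t=1,i=3
  .#.#.|.  b10=0 t=3,i=15
  .#..#|.  b9=0 t=0,i=10
  .#...|#  b8=1 t=0,i=4
  ..###|.  b7=0 t=0,i=12
  ..##.|.  b6=0 t=2,i=9
  ..#.#|.  b5=0 t=3,i=14
  ..#..|.  b4=0 t=0,i=3
  ...##|#  b3=1 t=1,i=13
  ...#.|#  b2=1 t=0,i=2
  ....#|.  b1=0 t=0,i=1
  .....|.  b0=0 t=0,i=6
  bits 10111111011100010000100100001100 = 3211856140

3211856140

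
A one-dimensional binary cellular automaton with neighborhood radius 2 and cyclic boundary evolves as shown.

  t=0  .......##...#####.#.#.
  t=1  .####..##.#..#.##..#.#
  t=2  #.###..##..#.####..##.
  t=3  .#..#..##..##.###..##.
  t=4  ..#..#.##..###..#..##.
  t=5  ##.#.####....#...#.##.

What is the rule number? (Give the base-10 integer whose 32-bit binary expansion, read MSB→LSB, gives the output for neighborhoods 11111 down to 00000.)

2017640293

  #####|.  b31=0 t=0,i=14
  ####.|#  b30=1 t=0,i=15
  ###.#|#  b29=1 t=0,i=16
  ###..|#  b28=1 t=1,i=4
  ##.##|#  b27=1 t=3,i=13
  ##.#.|.  b26=0 t=0,i=17
  ##..#|.  b25=0 t=1,i=5
  ##...|.  b24=0 t=0,i=9
  #.###|.  b23=0 t=1,i=1
  #.##.|#  b22=1 t=1,i=15
  #.#.#|.  b21=0 t=0,i=18
  #.#..|.  b20=0 t=0,i=20
  #..##|.  b19=0 t=1,i=6
  #..#.|.  b18=0 t=1,i=12
  #...#|#  b17=1 t=0,i=10
  #....|.  b16=0 t=0,i=0
  .####|#  b15=1 t=0,i=13
  .###.|.  b14=0 t=2,i=3
  .##.#|#  b13=1 t=1,i=8
  .##..|#  b12=1 t=0,i=8
  .#.##|#  b11=1 t=1,i=0
  .#.#.|#  b10=1 t=0,i=19
  .#..#|#  b9=1 t=1,i=11
  .#...|#  b8=1 t=0,i=21
  ..###|.  b7=0 t=0,i=12
  ..##.|#  b6=1 t=0,i=7
  ..#.#|#  b5=1 t=1,i=13
  ..#..|.  b4=0 t=3,i=1
  ...##|.  b3=0 t=0,i=6
  ...#.|#  b2=1 t=4,i=1
  ....#|.  b1=0 t=0,i=5
  .....|#  b0=1 t=0,i=1
  bits 01111000010000101011111101100101 = 2017640293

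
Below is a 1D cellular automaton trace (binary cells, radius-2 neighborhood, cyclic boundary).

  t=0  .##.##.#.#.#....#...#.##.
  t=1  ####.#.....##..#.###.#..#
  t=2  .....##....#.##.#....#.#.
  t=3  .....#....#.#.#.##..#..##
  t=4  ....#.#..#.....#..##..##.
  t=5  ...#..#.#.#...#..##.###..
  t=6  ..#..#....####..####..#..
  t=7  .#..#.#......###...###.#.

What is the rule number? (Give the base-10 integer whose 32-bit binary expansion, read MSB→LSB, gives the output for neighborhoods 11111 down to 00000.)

438184260

  nb #####: next=.  (t=1,i=1, bit31=0)
  nb ####.: next=.  (t=1,i=2, bit30=0)
  nb ###.#: next=.  (t=1,i=3, bit29=0)
  nb ###..: next=#  (t=5,i=22, bit28=1)
  nb ##.##: next=#  (t=0,i=3, bit27=1)
  nb ##.#.: next=.  (t=0,i=6, bit26=0)
  nb ##..#: next=#  (t=0,i=24, bit25=1)
  nb ##...: next=.  (t=2,i=7, bit24=0)
  nb #.###: next=.  (t=1,i=17, bit23=0)
  nb #.##.: next=.  (t=0,i=4, bit22=0)
  nb #.#.#: next=.  (t=0,i=7, bit21=0)
  nb #.#..: next=#  (t=0,i=11, bit20=1)
  nb #..##: next=#  (t=0,i=0, bit19=1)
  nb #..#.: next=#  (t=1,i=14, bit18=1)
  nb #...#: next=#  (t=0,i=18, bit17=1)
  nb #....: next=.  (t=0,i=13, bit16=0)
  nb .####: next=.  (t=1,i=0, bit15=0)
  nb .###.: next=.  (t=1,i=18, bit14=0)
  nb .##.#: next=#  (t=0,i=2, bit13=1)
  nb .##..: next=.  (t=0,i=23, bit12=0)
  nb .#.##: next=#  (t=0,i=21, bit11=1)
  nb .#.#.: next=.  (t=0,i=8, bit10=0)
  nb .#..#: next=.  (t=1,i=22, bit9=0)
  nb .#...: next=#  (t=0,i=12, bit8=1)
  nb ..###: next=.  (t=1,i=24, bit7=0)
  nb ..##.: next=#  (t=0,i=1, bit6=1)
  nb ..#.#: next=.  (t=0,i=20, bit5=0)
  nb ..#..: next=.  (t=0,i=16, bit4=0)
  nb ...##: next=.  (t=1,i=10, bit3=0)
  nb ...#.: next=#  (t=0,i=15, bit2=1)
  nb ....#: next=.  (t=0,i=14, bit1=0)
  nb .....: next=.  (t=1,i=8, bit0=0)
  bits 00011010000111100010100101000100 = 438184260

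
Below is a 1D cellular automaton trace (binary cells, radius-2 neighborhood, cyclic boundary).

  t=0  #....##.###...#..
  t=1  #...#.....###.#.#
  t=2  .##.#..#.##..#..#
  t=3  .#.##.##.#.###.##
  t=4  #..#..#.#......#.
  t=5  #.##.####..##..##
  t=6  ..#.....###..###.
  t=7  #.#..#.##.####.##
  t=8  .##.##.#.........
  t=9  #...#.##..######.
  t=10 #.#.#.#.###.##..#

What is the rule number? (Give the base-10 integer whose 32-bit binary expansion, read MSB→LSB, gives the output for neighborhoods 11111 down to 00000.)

  nb #####: next=#  (t=9,i=12, bit31=1)
  nb ####.: next=.  (t=5,i=7, bit30=0)
  nb ###.#: next=.  (t=1,i=12, bit29=0)
  nb ###..: next=#  (t=0,i=10, bit28=1)
  nb ##.##: next=.  (t=0,i=7, bit27=0)
  nb ##.#.: next=#  (t=1,i=13, bit26=1)
  nb ##..#: next=#  (t=2,i=11, bit25=1)
  nb ##...: next=#  (t=0,i=11, bit24=1)
  nb #.###: next=.  (t=0,i=8, bit23=0)
  nb #.##.: next=#  (t=1,i=16, bit22=1)
  nb #.#.#: next=.  (t=1,i=14, bit21=0)
  nb #.#..: next=#  (t=2,i=4, bit20=1)
  nb #..##: next=#  (t=5,i=10, bit19=1)
  nb #..#.: next=#  (t=0,i=16, bit18=1)
  nb #...#: next=#  (t=0,i=12, bit17=1)
  nb #....: next=.  (t=0,i=2, bit16=0)
  nb .####: next=.  (t=5,i=6, bit15=0)
  nb .###.: next=.  (t=0,i=9, bit14=0)
  nb .##.#: next=.  (t=0,i=6, bit13=0)
  nb .##..: next=.  (t=1,i=0, bit12=0)
  nb .#.##: next=.  (t=1,i=15, bit11=0)
  nb .#.#.: next=#  (t=4,i=7, bit10=1)
  nb .#..#: next=.  (t=0,i=15, bit9=0)
  nb .#...: next=.  (t=0,i=1, bit8=0)
  nb ..###: next=#  (t=1,i=10, bit7=1)
  nb ..##.: next=.  (t=0,i=5, bit6=0)
  nb ..#.#: next=#  (t=2,i=7, bit5=1)
  nb ..#..: next=#  (t=0,i=0, bit4=1)
  nb ...##: next=#  (t=0,i=4, bit3=1)
  nb ...#.: next=.  (t=0,i=13, bit2=0)
  nb ....#: next=.  (t=0,i=3, bit1=0)
  nb .....: next=#  (t=1,i=7, bit0=1)
  bits 10010111010111100000010010111001 = 2539521209

2539521209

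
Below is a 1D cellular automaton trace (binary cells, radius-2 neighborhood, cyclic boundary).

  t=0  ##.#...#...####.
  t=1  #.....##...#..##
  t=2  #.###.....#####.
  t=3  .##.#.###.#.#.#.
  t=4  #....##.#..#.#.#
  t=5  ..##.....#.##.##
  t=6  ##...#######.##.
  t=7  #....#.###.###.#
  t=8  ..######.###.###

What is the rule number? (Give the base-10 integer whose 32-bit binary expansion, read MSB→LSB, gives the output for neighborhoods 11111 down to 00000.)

3133738679

  ##### -> #   bit 31 = 1  t=2,i=12
  ####. -> .   bit 30 = 0  t=0,i=13
  ###.# -> #   bit 29 = 1  t=0,i=14
  ###.. -> #   bit 28 = 1  t=1,i=0
  ##.## -> #   bit 27 = 1  t=0,i=15
  ##.#. -> .   bit 26 = 0  t=0,i=2
  ##..# -> #   bit 25 = 1  t=5,i=0
  ##... -> .   bit 24 = 0  t=1,i=1
  #.### -> #   bit 23 = 1  t=2,i=2
  #.##. -> #   bit 22 = 1  t=0,i=0
  #.#.# -> .   bit 21 = 0  t=2,i=0
  #.#.. -> .   bit 20 = 0  t=0,i=3
  #..## -> #   bit 19 = 1  t=1,i=13
  #..#. -> .   bit 18 = 0  t=4,i=10
  #...# -> .   bit 17 = 0  t=0,i=5
  #.... -> #   bit 16 = 1  t=1,i=2
  .#### -> .   bit 15 = 0  t=0,i=12
  .###. -> .   bit 14 = 0  t=1,i=15
  .##.# -> .   bit 13 = 0  t=0,i=1
  .##.. -> .   bit 12 = 0  t=1,i=7
  .#.## -> #   bit 11 = 1  t=2,i=1
  .#.#. -> #   bit 10 = 1  t=3,i=11
  .#..# -> #   bit 9 = 1  t=1,i=12
  .#... -> .   bit 8 = 0  t=0,i=4
  ..### -> #   bit 7 = 1  t=0,i=11
  ..##. -> .   bit 6 = 0  t=1,i=6
  ..#.# -> #   bit 5 = 1  t=4,i=11
  ..#.. -> #   bit 4 = 1  t=0,i=7
  ...## -> .   bit 3 = 0  t=0,i=10
  ...#. -> #   bit 2 = 1  t=0,i=6
  ....# -> #   bit 1 = 1  t=1,i=4
  ..... -> #   bit 0 = 1  t=1,i=3
  bits 10111010110010010000111010110111 = 3133738679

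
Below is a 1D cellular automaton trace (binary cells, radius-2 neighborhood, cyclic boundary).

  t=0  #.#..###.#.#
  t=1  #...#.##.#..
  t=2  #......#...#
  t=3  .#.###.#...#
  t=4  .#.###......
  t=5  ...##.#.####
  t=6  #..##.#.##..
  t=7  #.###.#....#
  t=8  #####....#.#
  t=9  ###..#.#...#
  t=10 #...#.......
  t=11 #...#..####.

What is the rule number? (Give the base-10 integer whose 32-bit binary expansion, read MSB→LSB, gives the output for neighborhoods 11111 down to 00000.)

2846679123

  #####|#  b31=1 t=8,i=1
  ####.|.  b30=0 t=5,i=10
  ###.#|#  b29=1 t=0,i=7
  ###..|.  b28=0 t=4,i=5
  ##.##|#  b27=1 t=7,i=1
  ##.#.|.  b26=0 t=0,i=1
  ##..#|.  b25=0 t=6,i=10
  ##...|#  b24=1 t=2,i=1
  #.###|#  b23=1 t=3,i=3
  #.##.|.  b22=0 t=0,i=11
  #.#.#|#  b21=1 t=0,i=9
  #.#..|.  b20=0 t=0,i=2
  #..##|#  b19=1 t=0,i=4
  #..#.|#  b18=1 t=1,i=11
  #...#|.  b17=0 t=1,i=2
  #....|.  b16=0 t=2,i=2
  .####|#  b15=1 t=5,i=9
  .###.|#  b14=1 t=0,i=6
  .##.#|#  b13=1 t=0,i=0
  .##..|.  b12=0 t=2,i=0
  .#.##|.  b11=0 t=0,i=10
  .#.#.|.  b10=0 t=3,i=0
  .#..#|.  b9=0 t=0,i=3
  .#...|.  b8=0 t=1,i=1
  ..###|.  b7=0 t=0,i=5
  ..##.|#  b6=1 t=2,i=11
  ..#.#|.  b5=0 t=1,i=4
  ..#..|#  b4=1 t=1,i=0
  ...##|.  b3=0 t=2,i=10
  ...#.|.  b2=0 t=1,i=3
  ....#|#  b1=1 t=2,i=5
  .....|#  b0=1 t=2,i=3
  bits 10101001101011001110000001010011 = 2846679123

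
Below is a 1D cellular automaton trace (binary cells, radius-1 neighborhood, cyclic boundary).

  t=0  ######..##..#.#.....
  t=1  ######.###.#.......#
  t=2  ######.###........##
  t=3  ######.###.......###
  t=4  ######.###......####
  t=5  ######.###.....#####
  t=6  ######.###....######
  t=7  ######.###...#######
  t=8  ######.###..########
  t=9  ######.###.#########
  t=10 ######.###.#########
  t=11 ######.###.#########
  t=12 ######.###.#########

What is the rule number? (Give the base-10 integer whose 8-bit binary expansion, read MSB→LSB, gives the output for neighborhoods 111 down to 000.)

  [7] ### => #  t=0,i=1
  [6] ##. => #  t=0,i=5
  [5] #.# => .  t=0,i=13
  [4] #.. => .  t=0,i=6
  [3] .## => #  t=0,i=0
  [2] .#. => .  t=0,i=12
  [1] ..# => #  t=0,i=7
  [0] ... => .  t=0,i=16
  bits 11001010 = 202

202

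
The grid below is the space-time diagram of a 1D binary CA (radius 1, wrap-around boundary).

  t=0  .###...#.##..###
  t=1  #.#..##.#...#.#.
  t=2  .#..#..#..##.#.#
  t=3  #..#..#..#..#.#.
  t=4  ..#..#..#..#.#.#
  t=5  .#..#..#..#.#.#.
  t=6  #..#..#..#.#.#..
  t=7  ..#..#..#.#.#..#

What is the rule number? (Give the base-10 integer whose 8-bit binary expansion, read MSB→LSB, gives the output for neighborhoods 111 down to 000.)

163

  nb ###: next=#  (t=0,i=2, bit7=1)
  nb ##.: next=.  (t=0,i=3, bit6=0)
  nb #.#: next=#  (t=0,i=0, bit5=1)
  nb #..: next=.  (t=0,i=4, bit4=0)
  nb .##: next=.  (t=0,i=1, bit3=0)
  nb .#.: next=.  (t=0,i=7, bit2=0)
  nb ..#: next=#  (t=0,i=6, bit1=1)
  nb ...: next=#  (t=0,i=5, bit0=1)
  bits 10100011 = 163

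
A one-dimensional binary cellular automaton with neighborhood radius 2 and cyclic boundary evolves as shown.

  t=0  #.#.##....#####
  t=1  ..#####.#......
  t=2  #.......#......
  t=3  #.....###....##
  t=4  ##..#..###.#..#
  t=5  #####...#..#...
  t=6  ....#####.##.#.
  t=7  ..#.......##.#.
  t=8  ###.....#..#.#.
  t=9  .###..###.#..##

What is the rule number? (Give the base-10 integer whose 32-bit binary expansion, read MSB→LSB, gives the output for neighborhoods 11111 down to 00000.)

  [31] ##### => .  t=0,i=12
  [30] ####. => .  t=0,i=14
  [29] ###.# => .  t=0,i=0
  [28] ###.. => #  t=3,i=0
  [27] ##.## => .  t=6,i=9
  [26] ##.#. => .  t=0,i=1
  [25] ##..# => #  t=4,i=2
  [24] ##... => #  t=0,i=6
  [23] #.### => .  t=8,i=0
  [22] #.##. => #  t=0,i=4
  [21] #.#.# => #  t=0,i=2
  [20] #.#.. => #  t=1,i=8
  [19] #..## => .  t=4,i=6
  [18] #..#. => #  t=4,i=3
  [17] #...# => #  t=5,i=6
  [16] #.... => .  t=0,i=7
  [15] .#### => .  t=0,i=11
  [14] .###. => #  t=3,i=7
  [13] .##.# => #  t=6,i=11
  [12] .##.. => #  t=0,i=5
  [11] .#.## => #  t=0,i=3
  [10] .#.#. => .  t=8,i=12
  [9] .#..# => .  t=4,i=5
  [8] .#... => .  t=1,i=9
  [7] ..### => .  t=0,i=10
  [6] ..##. => .  t=7,i=10
  [5] ..#.# => .  t=8,i=11
  [4] ..#.. => #  t=2,i=0
  [3] ...## => .  t=0,i=9
  [2] ...#. => #  t=2,i=7
  [1] ....# => #  t=0,i=8
  [0] ..... => .  t=1,i=11
  bits 00010011011101100111100000010110 = 326531094

326531094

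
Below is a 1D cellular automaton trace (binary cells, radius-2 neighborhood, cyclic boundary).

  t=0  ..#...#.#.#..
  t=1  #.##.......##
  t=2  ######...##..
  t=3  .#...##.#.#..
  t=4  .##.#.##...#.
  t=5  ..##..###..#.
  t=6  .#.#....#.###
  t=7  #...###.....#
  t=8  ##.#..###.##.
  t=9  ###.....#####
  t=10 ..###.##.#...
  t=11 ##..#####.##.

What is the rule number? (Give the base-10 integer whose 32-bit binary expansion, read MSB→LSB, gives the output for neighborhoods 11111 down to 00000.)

  #####|.  b31=0 t=2,i=2
  ####.|.  b30=0 t=2,i=4
  ###.#|#  b29=1 t=1,i=0
  ###..|#  b28=1 t=2,i=5
  ##.##|#  b27=1 t=1,i=1
  ##.#.|#  b26=1 t=3,i=7
  ##..#|.  b25=0 t=2,i=11
  ##...|#  b24=1 t=1,i=4
  #.###|.  b23=0 t=6,i=10
  #.##.|#  b22=1 t=1,i=2
  #.#.#|.  b21=0 t=0,i=8
  #.#..|.  b20=0 t=0,i=10
  #..##|.  b19=0 t=2,i=12
  #..#.|#  b18=1 t=5,i=10
  #...#|.  b17=0 t=0,i=4
  #....|#  b16=1 t=0,i=12
  .####|#  b15=1 t=2,i=1
  .###.|.  b14=0 t=1,i=12
  .##.#|#  b13=1 t=3,i=6
  .##..|#  b12=1 t=1,i=3
  .#.##|.  b11=0 t=4,i=5
  .#.#.|.  b10=0 t=0,i=7
  .#..#|.  b9=0 t=4,i=12
  .#...|#  b8=1 t=0,i=3
  ..###|.  b7=0 t=1,i=11
  ..##.|.  b6=0 t=2,i=9
  ..#.#|.  b5=0 t=0,i=6
  ..#..|#  b4=1 t=0,i=2
  ...##|#  b3=1 t=1,i=10
  ...#.|.  b2=0 t=0,i=1
  ....#|#  b1=1 t=0,i=0
  .....|.  b0=0 t=1,i=6
  bits 00111101010001011011000100011010 = 1027977498

1027977498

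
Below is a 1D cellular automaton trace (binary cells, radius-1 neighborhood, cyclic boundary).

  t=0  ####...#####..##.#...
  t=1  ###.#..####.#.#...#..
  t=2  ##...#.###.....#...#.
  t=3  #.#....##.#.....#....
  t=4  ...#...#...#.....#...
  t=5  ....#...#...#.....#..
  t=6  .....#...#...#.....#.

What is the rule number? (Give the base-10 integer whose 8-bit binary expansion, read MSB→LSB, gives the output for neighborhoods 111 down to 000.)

  ### -> #   bit 7 = 1  t=0,i=1
  ##. -> .   bit 6 = 0  t=0,i=3
  #.# -> .   bit 5 = 0  t=0,i=16
  #.. -> #   bit 4 = 1  t=0,i=4
  .## -> #   bit 3 = 1  t=0,i=0
  .#. -> .   bit 2 = 0  t=0,i=17
  ..# -> .   bit 1 = 0  t=0,i=6
  ... -> .   bit 0 = 0  t=0,i=5
  bits 10011000 = 152

152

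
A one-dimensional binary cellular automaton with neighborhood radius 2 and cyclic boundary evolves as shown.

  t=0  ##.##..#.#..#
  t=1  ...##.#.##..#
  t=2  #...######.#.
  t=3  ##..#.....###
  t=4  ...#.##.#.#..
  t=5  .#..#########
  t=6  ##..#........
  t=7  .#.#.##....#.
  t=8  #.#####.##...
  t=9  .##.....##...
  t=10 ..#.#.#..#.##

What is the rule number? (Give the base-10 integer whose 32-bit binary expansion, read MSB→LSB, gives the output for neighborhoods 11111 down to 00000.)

  [31] ##### => .  t=2,i=6
  [30] ####. => .  t=2,i=8
  [29] ###.# => .  t=0,i=1
  [28] ###.. => .  t=3,i=1
  [27] ##.## => .  t=0,i=2
  [26] ##.#. => #  t=1,i=5
  [25] ##..# => .  t=0,i=5
  [24] ##... => .  t=7,i=7
  [23] #.### => #  t=8,i=2
  [22] #.##. => #  t=0,i=3
  [21] #.#.# => #  t=1,i=6
  [20] #.#.. => #  t=0,i=9
  [19] #..## => .  t=0,i=11
  [18] #..#. => #  t=0,i=6
  [17] #...# => .  t=1,i=1
  [16] #.... => #  t=3,i=6
  [15] .#### => .  t=2,i=5
  [14] .###. => .  t=0,i=0
  [13] .##.# => #  t=1,i=4
  [12] .##.. => #  t=0,i=4
  [11] .#.## => #  t=1,i=7
  [10] .#.#. => #  t=0,i=8
  [9] .#..# => .  t=0,i=10
  [8] .#... => #  t=1,i=0
  [7] ..### => #  t=0,i=12
  [6] ..##. => .  t=1,i=3
  [5] ..#.# => .  t=0,i=7
  [4] ..#.. => .  t=1,i=12
  [3] ...## => .  t=1,i=2
  [2] ...#. => .  t=4,i=2
  [1] ....# => #  t=3,i=8
  [0] ..... => .  t=3,i=7
  bits 00000100111101010011110110000010 = 83180930

83180930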